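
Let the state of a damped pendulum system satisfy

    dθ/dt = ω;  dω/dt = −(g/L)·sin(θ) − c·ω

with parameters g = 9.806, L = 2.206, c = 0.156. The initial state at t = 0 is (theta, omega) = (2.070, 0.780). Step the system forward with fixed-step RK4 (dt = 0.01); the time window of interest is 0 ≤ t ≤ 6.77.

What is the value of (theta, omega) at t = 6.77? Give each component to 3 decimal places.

t=0.000: state=(2.070, 0.780)
step 1 (dt=0.01): k1=(0.780, -4.024), k2=(0.760, -4.013), k3=(0.760, -4.013), k4=(0.740, -4.002); state += dt/6·(k1+2k2+2k3+k4)
t=0.010: state=(2.078, 0.740)
t=0.020: state=(2.085, 0.700)
t=0.030: state=(2.092, 0.660)
continuing one RK4 step at a time; state shown every 25 steps (Δt=0.25):
t=0.250: state=(2.144, -0.175)
t=0.500: state=(1.983, -1.118)
t=0.750: state=(1.579, -2.129)
t=1.000: state=(0.924, -3.069)
t=1.250: state=(0.089, -3.471)
t=1.500: state=(-0.736, -2.989)
t=1.750: state=(-1.357, -1.933)
t=2.000: state=(-1.695, -0.775)
t=2.250: state=(-1.750, 0.328)
t=2.500: state=(-1.533, 1.398)
t=2.750: state=(-1.056, 2.389)
t=3.000: state=(-0.370, 3.005)
t=3.250: state=(0.383, 2.878)
t=3.500: state=(1.011, 2.064)
t=3.750: state=(1.392, 0.966)
t=4.000: state=(1.492, -0.155)
t=4.250: state=(1.318, -1.226)
t=4.500: state=(0.891, -2.154)
t=4.750: state=(0.276, -2.670)
t=5.000: state=(-0.386, -2.503)
t=5.250: state=(-0.925, -1.735)
t=5.500: state=(-1.232, -0.701)
t=5.750: state=(-1.273, 0.368)
t=6.000: state=(-1.054, 1.361)
t=6.250: state=(-0.612, 2.119)
t=6.500: state=(-0.036, 2.384)
t=6.750: state=(0.527, 2.021)
t=6.770: state=(0.567, 1.969)

(theta, omega) = (0.567, 1.969)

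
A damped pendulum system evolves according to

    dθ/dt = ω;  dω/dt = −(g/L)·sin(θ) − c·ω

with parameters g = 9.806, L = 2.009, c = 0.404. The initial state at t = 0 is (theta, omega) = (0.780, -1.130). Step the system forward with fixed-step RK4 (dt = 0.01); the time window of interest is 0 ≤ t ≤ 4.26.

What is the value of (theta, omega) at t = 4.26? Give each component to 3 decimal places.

t=0.000: state=(0.780, -1.130)
step 1 (dt=0.01): k1=(-1.130, -2.976), k2=(-1.145, -2.951), k3=(-1.145, -2.950), k4=(-1.160, -2.924); state += dt/6·(k1+2k2+2k3+k4)
t=0.010: state=(0.769, -1.160)
t=0.020: state=(0.757, -1.188)
t=0.030: state=(0.745, -1.217)
continuing one RK4 step at a time; state shown every 20 steps (Δt=0.2):
t=0.200: state=(0.502, -1.606)
t=0.400: state=(0.158, -1.784)
t=0.600: state=(-0.189, -1.626)
t=0.800: state=(-0.474, -1.188)
t=1.000: state=(-0.653, -0.586)
t=1.200: state=(-0.706, 0.056)
t=1.400: state=(-0.634, 0.641)
t=1.600: state=(-0.459, 1.083)
t=1.800: state=(-0.216, 1.311)
t=2.000: state=(0.048, 1.285)
t=2.200: state=(0.283, 1.026)
t=2.400: state=(0.448, 0.604)
t=2.600: state=(0.520, 0.114)
t=2.800: state=(0.495, -0.357)
t=3.000: state=(0.384, -0.732)
t=3.200: state=(0.212, -0.952)
t=3.400: state=(0.015, -0.984)
t=3.600: state=(-0.169, -0.832)
t=3.800: state=(-0.308, -0.541)
t=4.000: state=(-0.381, -0.176)
t=4.200: state=(-0.379, 0.190)
t=4.260: state=(-0.364, 0.291)

(theta, omega) = (-0.364, 0.291)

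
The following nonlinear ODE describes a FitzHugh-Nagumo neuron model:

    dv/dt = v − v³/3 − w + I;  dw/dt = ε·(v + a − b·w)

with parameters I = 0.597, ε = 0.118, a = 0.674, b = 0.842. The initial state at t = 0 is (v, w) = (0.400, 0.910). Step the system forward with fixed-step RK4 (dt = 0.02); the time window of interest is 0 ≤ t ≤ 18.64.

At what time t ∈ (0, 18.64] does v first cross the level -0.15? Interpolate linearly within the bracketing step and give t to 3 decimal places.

t = 10.739

t=0.000: state=(0.400, 0.910)
step 1 (dt=0.02): k1=(0.066, 0.036), k2=(0.066, 0.036), k3=(0.066, 0.036), k4=(0.066, 0.036); state += dt/6·(k1+2k2+2k3+k4)
t=0.020: state=(0.401, 0.911)
t=0.040: state=(0.403, 0.911)
t=0.060: state=(0.404, 0.912)
continuing one RK4 step at a time; state shown every 50 steps (Δt=1):
t=1.000: state=(0.476, 0.949)
t=2.000: state=(0.580, 0.994)
t=3.000: state=(0.710, 1.048)
t=4.000: state=(0.848, 1.112)
t=5.000: state=(0.955, 1.185)
t=6.000: state=(0.996, 1.259)
t=7.000: state=(0.966, 1.326)
t=8.000: state=(0.869, 1.380)
t=9.000: state=(0.690, 1.413)
t=10.000: state=(0.353, 1.416)
t=10.720: state=(-0.132, 1.384)
next step: t=10.740: state=(-0.151, 1.383) — v has crossed -0.15
linear interpolation between t=10.720 (-0.13216) and t=10.740 (-0.15070) → t≈10.739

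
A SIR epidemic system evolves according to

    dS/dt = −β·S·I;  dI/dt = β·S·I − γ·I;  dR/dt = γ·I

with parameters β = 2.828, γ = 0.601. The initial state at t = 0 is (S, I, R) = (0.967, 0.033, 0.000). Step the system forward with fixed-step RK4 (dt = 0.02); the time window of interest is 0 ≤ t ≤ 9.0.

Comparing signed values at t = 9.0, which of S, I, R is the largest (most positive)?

t=0.000: state=(0.967, 0.033, 0.000)
step 1 (dt=0.02): k1=(-0.090, 0.070, 0.020), k2=(-0.092, 0.072, 0.020), k3=(-0.092, 0.072, 0.020), k4=(-0.094, 0.073, 0.021); state += dt/6·(k1+2k2+2k3+k4)
t=0.020: state=(0.965, 0.034, 0.000)
t=0.040: state=(0.963, 0.036, 0.001)
t=0.060: state=(0.961, 0.037, 0.001)
continuing one RK4 step at a time; state shown every 25 steps (Δt=0.5):
t=0.500: state=(0.891, 0.092, 0.017)
t=1.000: state=(0.723, 0.215, 0.062)
t=1.500: state=(0.476, 0.373, 0.151)
t=2.000: state=(0.261, 0.461, 0.279)
t=2.500: state=(0.136, 0.447, 0.417)
t=3.000: state=(0.075, 0.382, 0.542)
t=3.500: state=(0.046, 0.308, 0.646)
t=4.000: state=(0.031, 0.241, 0.728)
t=4.500: state=(0.023, 0.185, 0.792)
t=5.000: state=(0.019, 0.141, 0.840)
t=5.500: state=(0.016, 0.107, 0.877)
t=6.000: state=(0.014, 0.081, 0.905)
t=6.500: state=(0.012, 0.061, 0.927)
t=7.000: state=(0.011, 0.046, 0.943)
t=7.500: state=(0.011, 0.035, 0.955)
t=8.000: state=(0.010, 0.026, 0.964)
t=8.500: state=(0.010, 0.020, 0.970)
t=9.000: state=(0.010, 0.015, 0.976)
compare at T: S=0.010, I=0.015, R=0.976

largest component: R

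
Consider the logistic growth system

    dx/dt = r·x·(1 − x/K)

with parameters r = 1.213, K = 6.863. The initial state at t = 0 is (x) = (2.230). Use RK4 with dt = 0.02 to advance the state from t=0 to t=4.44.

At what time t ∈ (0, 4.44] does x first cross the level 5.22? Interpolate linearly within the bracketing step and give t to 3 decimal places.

t = 1.556

t=0.000: state=(2.230)
step 1 (dt=0.02): k1=(1.826), k2=(1.834), k3=(1.834), k4=(1.841); state += dt/6·(k1+2k2+2k3+k4)
t=0.020: state=(2.267)
t=0.040: state=(2.304)
t=0.060: state=(2.341)
continuing one RK4 step at a time; state shown every 10 steps (Δt=0.2):
t=0.200: state=(2.609)
t=0.400: state=(3.012)
t=0.600: state=(3.426)
t=0.800: state=(3.840)
t=1.000: state=(4.243)
t=1.200: state=(4.623)
t=1.400: state=(4.972)
t=1.540: state=(5.196)
next step: t=1.560: state=(5.226) — x has crossed 5.22
linear interpolation between t=1.540 (5.19594) and t=1.560 (5.22637) → t≈1.556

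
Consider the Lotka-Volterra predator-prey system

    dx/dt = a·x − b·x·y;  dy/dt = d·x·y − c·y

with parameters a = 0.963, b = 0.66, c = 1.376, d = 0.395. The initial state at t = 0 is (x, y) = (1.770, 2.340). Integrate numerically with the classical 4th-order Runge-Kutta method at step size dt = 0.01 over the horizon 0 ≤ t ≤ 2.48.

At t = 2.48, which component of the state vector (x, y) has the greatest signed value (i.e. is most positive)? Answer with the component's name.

t=0.000: state=(1.770, 2.340)
step 1 (dt=0.01): k1=(-1.029, -1.584), k2=(-1.017, -1.583), k3=(-1.017, -1.583), k4=(-1.005, -1.582); state += dt/6·(k1+2k2+2k3+k4)
t=0.010: state=(1.760, 2.324)
t=0.020: state=(1.750, 2.308)
t=0.030: state=(1.740, 2.293)
continuing one RK4 step at a time; state shown every 10 steps (Δt=0.1):
t=0.100: state=(1.679, 2.183)
t=0.200: state=(1.609, 2.030)
t=0.300: state=(1.557, 1.883)
t=0.400: state=(1.521, 1.743)
t=0.500: state=(1.499, 1.613)
t=0.600: state=(1.490, 1.491)
t=0.700: state=(1.493, 1.378)
t=0.800: state=(1.506, 1.274)
t=0.900: state=(1.529, 1.179)
t=1.000: state=(1.562, 1.092)
t=1.100: state=(1.605, 1.013)
t=1.200: state=(1.657, 0.941)
t=1.300: state=(1.718, 0.877)
t=1.400: state=(1.789, 0.819)
t=1.500: state=(1.869, 0.767)
t=1.600: state=(1.960, 0.721)
t=1.700: state=(2.060, 0.680)
t=1.800: state=(2.172, 0.644)
t=1.900: state=(2.294, 0.613)
t=2.000: state=(2.428, 0.587)
t=2.100: state=(2.574, 0.564)
t=2.200: state=(2.732, 0.546)
t=2.300: state=(2.903, 0.532)
t=2.400: state=(3.088, 0.522)
t=2.480: state=(3.245, 0.517)
compare at T: x=3.245, y=0.517

largest component: x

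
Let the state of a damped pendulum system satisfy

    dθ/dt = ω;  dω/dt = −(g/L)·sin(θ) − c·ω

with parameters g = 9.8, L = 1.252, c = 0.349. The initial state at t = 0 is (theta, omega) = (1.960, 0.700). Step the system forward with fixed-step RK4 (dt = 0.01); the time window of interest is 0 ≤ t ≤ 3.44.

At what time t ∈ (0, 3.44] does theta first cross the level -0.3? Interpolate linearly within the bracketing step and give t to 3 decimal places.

t = 0.949

t=0.000: state=(1.960, 0.700)
step 1 (dt=0.01): k1=(0.700, -7.486), k2=(0.663, -7.463), k3=(0.663, -7.463), k4=(0.625, -7.440); state += dt/6·(k1+2k2+2k3+k4)
t=0.010: state=(1.967, 0.625)
t=0.020: state=(1.973, 0.551)
t=0.030: state=(1.978, 0.477)
continuing one RK4 step at a time; state shown every 20 steps (Δt=0.2):
t=0.200: state=(1.955, -0.734)
t=0.400: state=(1.668, -2.139)
t=0.600: state=(1.103, -3.467)
t=0.800: state=(0.320, -4.204)
t=0.940: state=(-0.263, -4.029)
next step: t=0.950: state=(-0.304, -3.993) — theta has crossed -0.3
linear interpolation between t=0.940 (-0.26340) and t=0.950 (-0.30351) → t≈0.949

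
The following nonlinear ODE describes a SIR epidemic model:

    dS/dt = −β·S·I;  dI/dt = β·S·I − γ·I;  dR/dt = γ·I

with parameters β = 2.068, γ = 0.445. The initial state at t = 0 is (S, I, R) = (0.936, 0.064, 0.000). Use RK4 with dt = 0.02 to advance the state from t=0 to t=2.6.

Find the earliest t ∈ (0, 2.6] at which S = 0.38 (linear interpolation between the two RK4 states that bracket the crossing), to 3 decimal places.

t=0.000: state=(0.936, 0.064, 0.000)
step 1 (dt=0.02): k1=(-0.124, 0.095, 0.028), k2=(-0.126, 0.097, 0.029), k3=(-0.126, 0.097, 0.029), k4=(-0.127, 0.098, 0.029); state += dt/6·(k1+2k2+2k3+k4)
t=0.020: state=(0.933, 0.066, 0.001)
t=0.040: state=(0.931, 0.068, 0.001)
t=0.060: state=(0.928, 0.070, 0.002)
continuing one RK4 step at a time; state shown every 5 steps (Δt=0.1):
t=0.100: state=(0.923, 0.074, 0.003)
t=0.200: state=(0.908, 0.086, 0.007)
t=0.300: state=(0.890, 0.099, 0.011)
t=0.400: state=(0.871, 0.113, 0.015)
t=0.500: state=(0.850, 0.130, 0.021)
t=0.600: state=(0.826, 0.147, 0.027)
t=0.700: state=(0.799, 0.167, 0.034)
t=0.800: state=(0.771, 0.188, 0.042)
t=0.900: state=(0.740, 0.210, 0.051)
t=1.000: state=(0.706, 0.233, 0.061)
t=1.100: state=(0.672, 0.257, 0.071)
t=1.200: state=(0.635, 0.281, 0.083)
t=1.300: state=(0.598, 0.306, 0.096)
t=1.400: state=(0.560, 0.330, 0.111)
t=1.500: state=(0.522, 0.353, 0.126)
t=1.600: state=(0.484, 0.374, 0.142)
t=1.700: state=(0.447, 0.394, 0.159)
t=1.800: state=(0.411, 0.412, 0.177)
t=1.880: state=(0.384, 0.424, 0.192)
next step: t=1.900: state=(0.377, 0.427, 0.196) — S has crossed 0.38
linear interpolation between t=1.880 (0.38369) and t=1.900 (0.37699) → t≈1.891

t = 1.891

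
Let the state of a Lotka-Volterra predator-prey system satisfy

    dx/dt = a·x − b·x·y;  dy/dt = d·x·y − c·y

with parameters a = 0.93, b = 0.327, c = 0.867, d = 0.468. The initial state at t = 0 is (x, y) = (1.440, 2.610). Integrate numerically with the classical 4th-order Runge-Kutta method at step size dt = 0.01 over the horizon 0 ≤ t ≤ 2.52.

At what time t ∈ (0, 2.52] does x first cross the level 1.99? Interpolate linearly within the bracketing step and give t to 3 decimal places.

t = 1.864

t=0.000: state=(1.440, 2.610)
step 1 (dt=0.01): k1=(0.110, -0.504), k2=(0.111, -0.503), k3=(0.111, -0.503), k4=(0.113, -0.502); state += dt/6·(k1+2k2+2k3+k4)
t=0.010: state=(1.441, 2.605)
t=0.020: state=(1.442, 2.600)
t=0.030: state=(1.443, 2.595)
continuing one RK4 step at a time; state shown every 10 steps (Δt=0.1):
t=0.100: state=(1.452, 2.561)
t=0.200: state=(1.467, 2.514)
t=0.300: state=(1.484, 2.470)
t=0.400: state=(1.503, 2.429)
t=0.500: state=(1.525, 2.391)
t=0.600: state=(1.548, 2.356)
t=0.700: state=(1.574, 2.324)
t=0.800: state=(1.602, 2.295)
t=0.900: state=(1.632, 2.270)
t=1.000: state=(1.663, 2.248)
t=1.100: state=(1.696, 2.230)
t=1.200: state=(1.731, 2.216)
t=1.300: state=(1.767, 2.205)
t=1.400: state=(1.805, 2.198)
t=1.500: state=(1.844, 2.195)
t=1.600: state=(1.883, 2.196)
t=1.700: state=(1.923, 2.201)
t=1.800: state=(1.964, 2.211)
t=1.860: state=(1.988, 2.219)
next step: t=1.870: state=(1.992, 2.220) — x has crossed 1.99
linear interpolation between t=1.860 (1.98833) and t=1.870 (1.99240) → t≈1.864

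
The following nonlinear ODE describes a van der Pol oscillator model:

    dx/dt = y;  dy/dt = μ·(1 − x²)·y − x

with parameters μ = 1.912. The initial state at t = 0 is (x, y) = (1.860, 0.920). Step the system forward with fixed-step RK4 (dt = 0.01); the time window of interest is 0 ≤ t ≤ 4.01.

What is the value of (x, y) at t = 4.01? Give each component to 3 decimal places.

(x, y) = (-1.993, 0.232)

t=0.000: state=(1.860, 0.920)
step 1 (dt=0.01): k1=(0.920, -6.187), k2=(0.889, -6.075), k3=(0.890, -6.076), k4=(0.859, -5.964); state += dt/6·(k1+2k2+2k3+k4)
t=0.010: state=(1.869, 0.859)
t=0.020: state=(1.877, 0.801)
t=0.030: state=(1.885, 0.744)
continuing one RK4 step at a time; state shown every 20 steps (Δt=0.2):
t=0.200: state=(1.949, 0.092)
t=0.400: state=(1.932, -0.208)
t=0.600: state=(1.878, -0.317)
t=0.800: state=(1.808, -0.369)
t=1.000: state=(1.731, -0.407)
t=1.200: state=(1.646, -0.444)
t=1.400: state=(1.553, -0.487)
t=1.600: state=(1.450, -0.541)
t=1.800: state=(1.335, -0.613)
t=2.000: state=(1.203, -0.713)
t=2.200: state=(1.047, -0.858)
t=2.400: state=(0.855, -1.083)
t=2.600: state=(0.604, -1.452)
t=2.800: state=(0.257, -2.074)
t=3.000: state=(-0.248, -3.024)
t=3.200: state=(-0.939, -3.710)
t=3.400: state=(-1.605, -2.618)
t=3.600: state=(-1.942, -0.867)
t=3.800: state=(-2.019, -0.041)
t=4.000: state=(-1.995, 0.225)
t=4.010: state=(-1.993, 0.232)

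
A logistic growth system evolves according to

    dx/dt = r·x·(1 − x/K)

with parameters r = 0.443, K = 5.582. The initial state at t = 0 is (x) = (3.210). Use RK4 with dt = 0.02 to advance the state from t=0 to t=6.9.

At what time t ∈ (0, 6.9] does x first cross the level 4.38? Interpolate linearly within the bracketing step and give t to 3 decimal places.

t = 2.236

t=0.000: state=(3.210)
step 1 (dt=0.02): k1=(0.604), k2=(0.604), k3=(0.604), k4=(0.603); state += dt/6·(k1+2k2+2k3+k4)
t=0.020: state=(3.222)
t=0.040: state=(3.234)
t=0.060: state=(3.246)
continuing one RK4 step at a time; state shown every 25 steps (Δt=0.5):
t=0.500: state=(3.506)
t=1.000: state=(3.786)
t=1.500: state=(4.044)
t=2.000: state=(4.278)
t=2.220: state=(4.373)
next step: t=2.240: state=(4.382) — x has crossed 4.38
linear interpolation between t=2.220 (4.37332) and t=2.240 (4.38169) → t≈2.236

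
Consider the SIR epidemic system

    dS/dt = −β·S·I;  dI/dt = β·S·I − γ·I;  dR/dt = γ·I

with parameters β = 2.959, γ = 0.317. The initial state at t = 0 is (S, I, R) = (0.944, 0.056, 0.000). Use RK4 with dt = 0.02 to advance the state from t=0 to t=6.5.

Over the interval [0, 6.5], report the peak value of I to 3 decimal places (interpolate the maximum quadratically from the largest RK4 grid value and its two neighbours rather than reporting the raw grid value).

max I = 0.660

t=0.000: state=(0.944, 0.056, 0.000)
step 1 (dt=0.02): k1=(-0.156, 0.139, 0.018), k2=(-0.160, 0.142, 0.018), k3=(-0.160, 0.142, 0.018), k4=(-0.164, 0.145, 0.019); state += dt/6·(k1+2k2+2k3+k4)
t=0.020: state=(0.941, 0.059, 0.000)
t=0.040: state=(0.937, 0.062, 0.001)
t=0.060: state=(0.934, 0.065, 0.001)
continuing one RK4 step at a time; state shown every 25 steps (Δt=0.5):
t=0.500: state=(0.806, 0.177, 0.017)
t=1.000: state=(0.526, 0.411, 0.063)
t=1.500: state=(0.243, 0.612, 0.145)
t=2.000: state=(0.093, 0.659, 0.248)
t=2.500: state=(0.036, 0.614, 0.350)
t=3.000: state=(0.015, 0.543, 0.441)
t=3.500: state=(0.007, 0.471, 0.522)
t=4.000: state=(0.004, 0.405, 0.591)
t=4.500: state=(0.002, 0.347, 0.651)
t=5.000: state=(0.001, 0.297, 0.702)
t=5.500: state=(0.001, 0.254, 0.745)
t=6.000: state=(0.001, 0.217, 0.782)
t=6.500: state=(0.000, 0.185, 0.814)
largest grid value and its neighbours: I(1.900)=0.65957, I(1.920)=0.65973, I(1.940)=0.65972
parabola through these three points peaks at t≈1.929 with I≈0.65974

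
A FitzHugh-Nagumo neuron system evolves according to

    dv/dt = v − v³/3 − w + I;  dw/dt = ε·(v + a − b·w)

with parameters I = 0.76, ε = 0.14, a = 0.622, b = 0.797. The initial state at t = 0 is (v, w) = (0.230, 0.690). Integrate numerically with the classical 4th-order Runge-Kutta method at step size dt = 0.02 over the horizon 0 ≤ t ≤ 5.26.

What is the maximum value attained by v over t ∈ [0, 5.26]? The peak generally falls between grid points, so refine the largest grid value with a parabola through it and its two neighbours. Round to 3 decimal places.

t=0.000: state=(0.230, 0.690)
step 1 (dt=0.02): k1=(0.296, 0.042), k2=(0.298, 0.043), k3=(0.298, 0.043), k4=(0.301, 0.043); state += dt/6·(k1+2k2+2k3+k4)
t=0.020: state=(0.236, 0.691)
t=0.040: state=(0.242, 0.692)
t=0.060: state=(0.248, 0.693)
continuing one RK4 step at a time; state shown every 10 steps (Δt=0.2):
t=0.200: state=(0.294, 0.699)
t=0.400: state=(0.369, 0.710)
t=0.600: state=(0.455, 0.723)
t=0.800: state=(0.553, 0.738)
t=1.000: state=(0.662, 0.756)
t=1.200: state=(0.780, 0.777)
t=1.400: state=(0.903, 0.800)
t=1.600: state=(1.025, 0.826)
t=1.800: state=(1.140, 0.855)
t=2.000: state=(1.243, 0.887)
t=2.200: state=(1.330, 0.920)
t=2.400: state=(1.398, 0.955)
t=2.600: state=(1.447, 0.990)
t=2.800: state=(1.481, 1.026)
t=3.000: state=(1.501, 1.062)
t=3.200: state=(1.511, 1.098)
t=3.400: state=(1.512, 1.132)
t=3.600: state=(1.506, 1.166)
t=3.800: state=(1.496, 1.200)
t=4.000: state=(1.483, 1.232)
t=4.200: state=(1.466, 1.262)
t=4.400: state=(1.448, 1.292)
t=4.600: state=(1.428, 1.321)
t=4.800: state=(1.407, 1.348)
t=5.000: state=(1.384, 1.374)
t=5.200: state=(1.361, 1.399)
t=5.260: state=(1.354, 1.406)
largest grid value and its neighbours: v(3.300)=1.51192, v(3.320)=1.51198, v(3.340)=1.51197
parabola through these three points peaks at t≈3.327 with v≈1.51199

max v = 1.512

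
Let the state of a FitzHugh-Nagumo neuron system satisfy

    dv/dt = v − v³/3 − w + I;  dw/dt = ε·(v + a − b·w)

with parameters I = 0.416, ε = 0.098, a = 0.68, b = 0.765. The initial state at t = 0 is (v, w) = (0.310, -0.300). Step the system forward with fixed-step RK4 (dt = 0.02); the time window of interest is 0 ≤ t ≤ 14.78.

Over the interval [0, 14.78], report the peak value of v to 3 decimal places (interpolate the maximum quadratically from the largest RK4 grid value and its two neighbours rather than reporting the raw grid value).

t=0.000: state=(0.310, -0.300)
step 1 (dt=0.02): k1=(1.016, 0.120), k2=(1.024, 0.120), k3=(1.024, 0.120), k4=(1.032, 0.121); state += dt/6·(k1+2k2+2k3+k4)
t=0.020: state=(0.330, -0.298)
t=0.040: state=(0.351, -0.295)
t=0.060: state=(0.372, -0.293)
continuing one RK4 step at a time; state shown every 25 steps (Δt=0.5):
t=0.500: state=(0.904, -0.228)
t=1.000: state=(1.493, -0.128)
t=1.500: state=(1.790, -0.010)
t=2.000: state=(1.859, 0.111)
t=2.500: state=(1.845, 0.229)
t=3.000: state=(1.807, 0.341)
t=3.500: state=(1.762, 0.447)
t=4.000: state=(1.715, 0.547)
t=4.500: state=(1.666, 0.641)
t=5.000: state=(1.615, 0.729)
t=5.500: state=(1.563, 0.811)
t=6.000: state=(1.510, 0.888)
t=6.500: state=(1.454, 0.959)
t=7.000: state=(1.396, 1.025)
t=7.500: state=(1.334, 1.086)
t=8.000: state=(1.268, 1.141)
t=8.500: state=(1.197, 1.191)
t=9.000: state=(1.118, 1.236)
t=9.500: state=(1.028, 1.275)
t=10.000: state=(0.923, 1.307)
t=10.500: state=(0.794, 1.333)
t=11.000: state=(0.626, 1.351)
t=11.500: state=(0.390, 1.359)
t=12.000: state=(0.027, 1.352)
t=12.500: state=(-0.549, 1.324)
t=13.000: state=(-1.298, 1.263)
t=13.500: state=(-1.808, 1.173)
t=14.000: state=(-1.960, 1.071)
t=14.500: state=(-1.971, 0.969)
t=14.780: state=(-1.960, 0.914)
largest grid value and its neighbours: v(2.060)=1.85983, v(2.080)=1.85990, v(2.100)=1.85987
parabola through these three points peaks at t≈2.084 with v≈1.85990

max v = 1.860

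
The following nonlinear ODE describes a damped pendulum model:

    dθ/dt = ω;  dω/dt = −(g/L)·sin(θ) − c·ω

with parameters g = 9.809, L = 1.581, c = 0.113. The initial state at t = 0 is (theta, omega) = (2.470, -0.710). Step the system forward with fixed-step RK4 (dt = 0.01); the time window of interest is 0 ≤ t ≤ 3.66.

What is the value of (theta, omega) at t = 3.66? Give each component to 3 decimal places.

t=0.000: state=(2.470, -0.710)
step 1 (dt=0.01): k1=(-0.710, -3.780), k2=(-0.729, -3.795), k3=(-0.729, -3.796), k4=(-0.748, -3.811); state += dt/6·(k1+2k2+2k3+k4)
t=0.010: state=(2.463, -0.748)
t=0.020: state=(2.455, -0.786)
t=0.030: state=(2.447, -0.825)
continuing one RK4 step at a time; state shown every 20 steps (Δt=0.2):
t=0.200: state=(2.247, -1.546)
t=0.400: state=(1.838, -2.587)
t=0.600: state=(1.204, -3.735)
t=0.800: state=(0.368, -4.505)
t=1.000: state=(-0.531, -4.302)
t=1.200: state=(-1.294, -3.244)
t=1.400: state=(-1.814, -1.959)
t=1.600: state=(-2.086, -0.788)
t=1.800: state=(-2.137, 0.270)
t=2.000: state=(-1.978, 1.337)
t=2.200: state=(-1.596, 2.493)
t=2.400: state=(-0.983, 3.603)
t=2.600: state=(-0.189, 4.192)
t=2.800: state=(0.629, 3.829)
t=3.000: state=(1.293, 2.743)
t=3.200: state=(1.714, 1.465)
t=3.400: state=(1.884, 0.245)
t=3.600: state=(1.815, -0.933)
t=3.660: state=(1.748, -1.290)

(theta, omega) = (1.748, -1.290)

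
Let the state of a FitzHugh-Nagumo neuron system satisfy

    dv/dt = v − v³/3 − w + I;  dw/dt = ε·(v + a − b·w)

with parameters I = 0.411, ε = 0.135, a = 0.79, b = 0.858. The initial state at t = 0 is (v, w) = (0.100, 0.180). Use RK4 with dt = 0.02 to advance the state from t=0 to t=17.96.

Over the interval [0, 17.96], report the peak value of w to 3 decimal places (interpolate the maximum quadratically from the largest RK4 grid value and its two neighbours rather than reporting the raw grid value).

max w = 1.400

t=0.000: state=(0.100, 0.180)
step 1 (dt=0.02): k1=(0.331, 0.099), k2=(0.333, 0.100), k3=(0.333, 0.100), k4=(0.335, 0.100); state += dt/6·(k1+2k2+2k3+k4)
t=0.020: state=(0.107, 0.182)
t=0.040: state=(0.113, 0.184)
t=0.060: state=(0.120, 0.186)
continuing one RK4 step at a time; state shown every 50 steps (Δt=1):
t=1.000: state=(0.569, 0.301)
t=2.000: state=(1.217, 0.484)
t=3.000: state=(1.505, 0.711)
t=4.000: state=(1.469, 0.925)
t=5.000: state=(1.338, 1.104)
t=6.000: state=(1.165, 1.244)
t=7.000: state=(0.938, 1.343)
t=8.000: state=(0.589, 1.396)
t=9.000: state=(-0.133, 1.379)
t=10.000: state=(-1.527, 1.223)
t=11.000: state=(-1.954, 0.955)
t=12.000: state=(-1.897, 0.705)
t=13.000: state=(-1.811, 0.493)
t=14.000: state=(-1.725, 0.314)
t=15.000: state=(-1.643, 0.166)
t=16.000: state=(-1.564, 0.044)
t=17.000: state=(-1.487, -0.054)
t=17.960: state=(-1.417, -0.130)
largest grid value and its neighbours: w(8.320)=1.39993, w(8.340)=1.39995, w(8.360)=1.39993
parabola through these three points peaks at t≈8.337 with w≈1.39995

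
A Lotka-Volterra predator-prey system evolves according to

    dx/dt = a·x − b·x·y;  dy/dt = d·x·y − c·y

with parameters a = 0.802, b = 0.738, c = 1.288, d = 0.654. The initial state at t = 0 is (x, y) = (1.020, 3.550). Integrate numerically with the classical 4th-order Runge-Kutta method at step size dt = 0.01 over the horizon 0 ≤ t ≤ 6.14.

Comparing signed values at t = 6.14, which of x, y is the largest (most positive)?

largest component: x

t=0.000: state=(1.020, 3.550)
step 1 (dt=0.01): k1=(-1.854, -2.204), k2=(-1.829, -2.219), k3=(-1.829, -2.219), k4=(-1.805, -2.233); state += dt/6·(k1+2k2+2k3+k4)
t=0.010: state=(1.002, 3.528)
t=0.020: state=(0.984, 3.505)
t=0.030: state=(0.967, 3.483)
continuing one RK4 step at a time; state shown every 20 steps (Δt=0.2):
t=0.200: state=(0.734, 3.072)
t=0.400: state=(0.568, 2.583)
t=0.600: state=(0.471, 2.136)
t=0.800: state=(0.415, 1.748)
t=1.000: state=(0.386, 1.424)
t=1.200: state=(0.375, 1.156)
t=1.400: state=(0.377, 0.939)
t=1.600: state=(0.391, 0.763)
t=1.800: state=(0.415, 0.621)
t=2.000: state=(0.448, 0.508)
t=2.200: state=(0.491, 0.418)
t=2.400: state=(0.545, 0.345)
t=2.600: state=(0.611, 0.288)
t=2.800: state=(0.690, 0.242)
t=3.000: state=(0.784, 0.206)
t=3.200: state=(0.894, 0.178)
t=3.400: state=(1.024, 0.156)
t=3.600: state=(1.177, 0.139)
t=3.800: state=(1.355, 0.127)
t=4.000: state=(1.562, 0.118)
t=4.200: state=(1.803, 0.114)
t=4.400: state=(2.081, 0.114)
t=4.600: state=(2.402, 0.118)
t=4.800: state=(2.770, 0.127)
t=5.000: state=(3.187, 0.145)
t=5.200: state=(3.655, 0.176)
t=5.400: state=(4.167, 0.226)
t=5.600: state=(4.704, 0.312)
t=5.800: state=(5.220, 0.462)
t=6.000: state=(5.624, 0.728)
t=6.140: state=(5.753, 1.024)
compare at T: x=5.753, y=1.024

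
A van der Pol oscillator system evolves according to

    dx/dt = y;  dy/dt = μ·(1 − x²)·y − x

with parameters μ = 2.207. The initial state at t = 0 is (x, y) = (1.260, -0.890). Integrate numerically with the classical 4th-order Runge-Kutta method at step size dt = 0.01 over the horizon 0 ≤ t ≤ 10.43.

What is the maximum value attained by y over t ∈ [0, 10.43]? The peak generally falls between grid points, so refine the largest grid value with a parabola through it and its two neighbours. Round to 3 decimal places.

t=0.000: state=(1.260, -0.890)
step 1 (dt=0.01): k1=(-0.890, -0.106), k2=(-0.891, -0.123), k3=(-0.891, -0.123), k4=(-0.891, -0.139); state += dt/6·(k1+2k2+2k3+k4)
t=0.010: state=(1.251, -0.891)
t=0.020: state=(1.242, -0.893)
t=0.030: state=(1.233, -0.895)
continuing one RK4 step at a time; state shown every 50 steps (Δt=0.5):
t=0.500: state=(0.733, -1.379)
t=1.000: state=(-0.432, -3.726)
t=1.500: state=(-1.974, -0.857)
t=2.000: state=(-1.990, 0.260)
t=2.500: state=(-1.839, 0.331)
t=3.000: state=(-1.660, 0.390)
t=3.500: state=(-1.442, 0.491)
t=4.000: state=(-1.152, 0.701)
t=4.500: state=(-0.678, 1.322)
t=5.000: state=(0.460, 3.637)
t=5.500: state=(1.953, 0.847)
t=6.000: state=(1.970, -0.262)
t=6.500: state=(1.817, -0.336)
t=7.000: state=(1.634, -0.400)
t=7.500: state=(1.410, -0.509)
t=8.000: state=(1.105, -0.746)
t=8.500: state=(0.587, -1.483)
t=9.000: state=(-0.707, -3.955)
t=9.500: state=(-1.995, -0.454)
t=10.000: state=(-1.953, 0.279)
t=10.430: state=(-1.819, 0.336)
largest grid value and its neighbours: y(5.110)=4.06378, y(5.120)=4.07028, y(5.130)=4.06959
parabola through these three points peaks at t≈5.124 with y≈4.07086

max y = 4.071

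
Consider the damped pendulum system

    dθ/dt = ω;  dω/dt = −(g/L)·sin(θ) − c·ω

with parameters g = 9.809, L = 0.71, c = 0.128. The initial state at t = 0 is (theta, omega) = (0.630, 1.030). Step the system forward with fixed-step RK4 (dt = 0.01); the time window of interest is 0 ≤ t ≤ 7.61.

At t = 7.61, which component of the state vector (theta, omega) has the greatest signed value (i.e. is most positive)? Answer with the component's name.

t=0.000: state=(0.630, 1.030)
step 1 (dt=0.01): k1=(1.030, -8.271), k2=(0.989, -8.323), k3=(0.988, -8.321), k4=(0.947, -8.370); state += dt/6·(k1+2k2+2k3+k4)
t=0.010: state=(0.640, 0.947)
t=0.020: state=(0.649, 0.863)
t=0.030: state=(0.657, 0.778)
continuing one RK4 step at a time; state shown every 25 steps (Δt=0.25):
t=0.250: state=(0.618, -1.110)
t=0.500: state=(0.145, -2.411)
t=0.750: state=(-0.424, -1.822)
t=1.000: state=(-0.653, 0.093)
t=1.250: state=(-0.388, 1.884)
t=1.500: state=(0.164, 2.218)
t=1.750: state=(0.573, 0.837)
t=2.000: state=(0.537, -1.096)
t=2.250: state=(0.096, -2.180)
t=2.500: state=(-0.405, -1.546)
t=2.750: state=(-0.580, 0.220)
t=3.000: state=(-0.313, 1.774)
t=3.250: state=(0.187, 1.936)
t=3.500: state=(0.526, 0.601)
t=3.750: state=(0.455, -1.127)
t=4.000: state=(0.038, -1.970)
t=4.250: state=(-0.395, -1.254)
t=4.500: state=(-0.511, 0.378)
t=4.750: state=(-0.234, 1.684)
t=5.000: state=(0.216, 1.655)
t=5.250: state=(0.484, 0.351)
t=5.500: state=(0.373, -1.170)
t=5.750: state=(-0.022, -1.762)
t=6.000: state=(-0.387, -0.960)
t=6.250: state=(-0.443, 0.539)
t=6.500: state=(-0.156, 1.590)
t=6.750: state=(0.243, 1.373)
t=7.000: state=(0.441, 0.105)
t=7.250: state=(0.293, -1.201)
t=7.500: state=(-0.078, -1.547)
t=7.610: state=(-0.236, -1.286)
compare at T: theta=-0.236, omega=-1.286

largest component: theta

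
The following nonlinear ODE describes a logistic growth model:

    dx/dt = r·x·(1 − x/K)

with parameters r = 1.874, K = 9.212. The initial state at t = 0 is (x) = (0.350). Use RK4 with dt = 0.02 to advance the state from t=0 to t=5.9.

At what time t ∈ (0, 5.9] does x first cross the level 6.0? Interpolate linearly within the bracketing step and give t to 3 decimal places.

t = 2.058

t=0.000: state=(0.350)
step 1 (dt=0.02): k1=(0.631), k2=(0.642), k3=(0.642), k4=(0.653); state += dt/6·(k1+2k2+2k3+k4)
t=0.020: state=(0.363)
t=0.040: state=(0.376)
t=0.060: state=(0.390)
continuing one RK4 step at a time; state shown every 10 steps (Δt=0.2):
t=0.200: state=(0.500)
t=0.400: state=(0.711)
t=0.600: state=(0.999)
t=0.800: state=(1.384)
t=1.000: state=(1.885)
t=1.200: state=(2.509)
t=1.400: state=(3.247)
t=1.600: state=(4.071)
t=1.800: state=(4.932)
t=2.000: state=(5.770)
t=2.040: state=(5.930)
next step: t=2.060: state=(6.008) — x has crossed 6.0
linear interpolation between t=2.040 (5.92957) and t=2.060 (6.00832) → t≈2.058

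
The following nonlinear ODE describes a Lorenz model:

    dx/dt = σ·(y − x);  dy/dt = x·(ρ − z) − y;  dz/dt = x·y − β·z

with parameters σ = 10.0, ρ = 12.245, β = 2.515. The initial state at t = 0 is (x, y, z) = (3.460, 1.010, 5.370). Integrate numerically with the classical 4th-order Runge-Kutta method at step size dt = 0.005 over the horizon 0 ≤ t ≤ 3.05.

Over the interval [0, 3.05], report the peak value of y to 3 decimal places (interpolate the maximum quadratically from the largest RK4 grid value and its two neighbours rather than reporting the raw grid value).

max y = 9.542

t=0.000: state=(3.460, 1.010, 5.370)
step 1 (dt=0.005): k1=(-24.500, 22.777, -10.011), k2=(-23.318, 22.385, -9.816), k3=(-23.357, 22.404, -9.818), k4=(-22.212, 22.027, -9.631); state += dt/6·(k1+2k2+2k3+k4)
t=0.005: state=(3.343, 1.122, 5.321)
t=0.010: state=(3.238, 1.230, 5.274)
t=0.015: state=(3.142, 1.335, 5.228)
continuing one RK4 step at a time; state shown every 20 steps (Δt=0.1):
t=0.100: state=(2.619, 2.859, 4.666)
t=0.200: state=(3.438, 4.739, 4.634)
t=0.300: state=(5.122, 7.142, 5.874)
t=0.400: state=(7.252, 9.278, 9.207)
t=0.500: state=(8.564, 8.850, 13.843)
t=0.600: state=(7.610, 5.602, 16.093)
t=0.700: state=(5.265, 2.947, 14.863)
t=0.800: state=(3.403, 2.062, 12.452)
t=0.900: state=(2.546, 2.117, 10.203)
t=1.000: state=(2.437, 2.607, 8.440)
t=1.100: state=(2.840, 3.468, 7.263)
t=1.200: state=(3.690, 4.764, 6.834)
t=1.300: state=(4.972, 6.432, 7.477)
t=1.400: state=(6.473, 7.895, 9.524)
t=1.500: state=(7.494, 7.948, 12.475)
t=1.600: state=(7.204, 6.209, 14.422)
t=1.700: state=(5.811, 4.230, 14.192)
t=1.800: state=(4.387, 3.224, 12.656)
t=1.900: state=(3.567, 3.087, 10.911)
t=2.000: state=(3.385, 3.477, 9.470)
t=2.100: state=(3.709, 4.247, 8.563)
t=2.200: state=(4.433, 5.325, 8.382)
t=2.300: state=(5.431, 6.485, 9.120)
t=2.400: state=(6.399, 7.189, 10.742)
t=2.500: state=(6.833, 6.848, 12.557)
t=2.600: state=(6.419, 5.637, 13.465)
t=2.700: state=(5.468, 4.460, 13.099)
t=2.800: state=(4.582, 3.874, 11.996)
t=2.900: state=(4.104, 3.859, 10.781)
t=3.000: state=(4.077, 4.256, 9.831)
t=3.050: state=(4.212, 4.569, 9.527)
largest grid value and its neighbours: y(0.435)=9.53832, y(0.440)=9.54188, y(0.445)=9.53628
parabola through these three points peaks at t≈0.439 with y≈9.54194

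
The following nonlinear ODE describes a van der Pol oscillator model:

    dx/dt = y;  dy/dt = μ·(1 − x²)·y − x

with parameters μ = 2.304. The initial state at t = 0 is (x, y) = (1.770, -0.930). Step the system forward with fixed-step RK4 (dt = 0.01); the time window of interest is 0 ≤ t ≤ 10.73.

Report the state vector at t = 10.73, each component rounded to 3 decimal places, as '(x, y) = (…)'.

t=0.000: state=(1.770, -0.930)
step 1 (dt=0.01): k1=(-0.930, 2.800), k2=(-0.916, 2.701), k3=(-0.916, 2.704), k4=(-0.903, 2.609); state += dt/6·(k1+2k2+2k3+k4)
t=0.010: state=(1.761, -0.903)
t=0.020: state=(1.752, -0.878)
t=0.030: state=(1.743, -0.854)
continuing one RK4 step at a time; state shown every 50 steps (Δt=0.5):
t=0.500: state=(1.451, -0.550)
t=1.000: state=(1.146, -0.716)
t=1.500: state=(0.662, -1.363)
t=2.000: state=(-0.543, -3.876)
t=2.500: state=(-1.982, -0.620)
t=3.000: state=(-1.964, 0.263)
t=3.500: state=(-1.815, 0.325)
t=4.000: state=(-1.639, 0.384)
t=4.500: state=(-1.424, 0.485)
t=5.000: state=(-1.136, 0.701)
t=5.500: state=(-0.656, 1.359)
t=6.000: state=(0.547, 3.869)
t=6.500: state=(1.980, 0.617)
t=7.000: state=(1.962, -0.264)
t=7.500: state=(1.813, -0.325)
t=8.000: state=(1.636, -0.385)
t=8.500: state=(1.421, -0.487)
t=9.000: state=(1.131, -0.705)
t=9.500: state=(0.646, -1.376)
t=10.000: state=(-0.575, -3.908)
t=10.500: state=(-1.984, -0.575)
t=10.730: state=(-2.017, 0.115)

(x, y) = (-2.017, 0.115)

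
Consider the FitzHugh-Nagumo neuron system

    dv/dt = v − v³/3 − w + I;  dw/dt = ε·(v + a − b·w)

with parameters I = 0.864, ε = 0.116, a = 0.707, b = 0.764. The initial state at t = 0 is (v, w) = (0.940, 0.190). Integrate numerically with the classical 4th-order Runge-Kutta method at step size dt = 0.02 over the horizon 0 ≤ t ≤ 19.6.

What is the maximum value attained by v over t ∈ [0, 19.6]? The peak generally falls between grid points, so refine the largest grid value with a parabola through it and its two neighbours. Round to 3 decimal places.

t=0.000: state=(0.940, 0.190)
step 1 (dt=0.02): k1=(1.337, 0.174), k2=(1.337, 0.176), k3=(1.337, 0.176), k4=(1.336, 0.177); state += dt/6·(k1+2k2+2k3+k4)
t=0.020: state=(0.967, 0.194)
t=0.040: state=(0.993, 0.197)
t=0.060: state=(1.020, 0.201)
continuing one RK4 step at a time; state shown every 50 steps (Δt=1):
t=1.000: state=(1.813, 0.417)
t=2.000: state=(1.852, 0.667)
t=3.000: state=(1.766, 0.889)
t=4.000: state=(1.669, 1.083)
t=5.000: state=(1.568, 1.249)
t=6.000: state=(1.463, 1.390)
t=7.000: state=(1.353, 1.507)
t=8.000: state=(1.232, 1.601)
t=9.000: state=(1.093, 1.673)
t=10.000: state=(0.922, 1.722)
t=11.000: state=(0.680, 1.744)
t=12.000: state=(0.246, 1.728)
t=13.000: state=(-0.745, 1.639)
t=14.000: state=(-1.803, 1.426)
t=15.000: state=(-1.892, 1.174)
t=16.000: state=(-1.813, 0.947)
t=17.000: state=(-1.721, 0.749)
t=18.000: state=(-1.627, 0.578)
t=19.000: state=(-1.531, 0.433)
t=19.600: state=(-1.473, 0.356)
largest grid value and its neighbours: v(1.520)=1.87090, v(1.540)=1.87090, v(1.560)=1.87081
parabola through these three points peaks at t≈1.531 with v≈1.87091

max v = 1.871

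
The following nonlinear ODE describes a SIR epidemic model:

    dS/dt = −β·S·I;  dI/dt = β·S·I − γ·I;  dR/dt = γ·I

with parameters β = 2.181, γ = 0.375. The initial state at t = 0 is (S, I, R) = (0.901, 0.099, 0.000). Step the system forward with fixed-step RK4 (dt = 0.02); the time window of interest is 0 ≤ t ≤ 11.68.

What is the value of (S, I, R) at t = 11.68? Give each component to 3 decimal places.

t=0.000: state=(0.901, 0.099, 0.000)
step 1 (dt=0.02): k1=(-0.195, 0.157, 0.037), k2=(-0.197, 0.159, 0.038), k3=(-0.197, 0.160, 0.038), k4=(-0.200, 0.162, 0.038); state += dt/6·(k1+2k2+2k3+k4)
t=0.020: state=(0.897, 0.102, 0.001)
t=0.040: state=(0.893, 0.105, 0.002)
t=0.060: state=(0.889, 0.109, 0.002)
continuing one RK4 step at a time; state shown every 25 steps (Δt=0.5):
t=0.500: state=(0.767, 0.205, 0.028)
t=1.000: state=(0.567, 0.354, 0.080)
t=1.500: state=(0.357, 0.484, 0.159)
t=2.000: state=(0.203, 0.541, 0.256)
t=2.500: state=(0.113, 0.530, 0.358)
t=3.000: state=(0.065, 0.482, 0.453)
t=3.500: state=(0.039, 0.423, 0.538)
t=4.000: state=(0.026, 0.363, 0.611)
t=4.500: state=(0.018, 0.308, 0.674)
t=5.000: state=(0.013, 0.260, 0.727)
t=5.500: state=(0.010, 0.218, 0.772)
t=6.000: state=(0.008, 0.182, 0.809)
t=6.500: state=(0.007, 0.153, 0.841)
t=7.000: state=(0.006, 0.127, 0.867)
t=7.500: state=(0.005, 0.106, 0.889)
t=8.000: state=(0.005, 0.088, 0.907)
t=8.500: state=(0.004, 0.074, 0.922)
t=9.000: state=(0.004, 0.061, 0.935)
t=9.500: state=(0.004, 0.051, 0.945)
t=10.000: state=(0.004, 0.043, 0.954)
t=10.500: state=(0.003, 0.035, 0.961)
t=11.000: state=(0.003, 0.029, 0.967)
t=11.500: state=(0.003, 0.024, 0.972)
t=11.680: state=(0.003, 0.023, 0.974)

(S, I, R) = (0.003, 0.023, 0.974)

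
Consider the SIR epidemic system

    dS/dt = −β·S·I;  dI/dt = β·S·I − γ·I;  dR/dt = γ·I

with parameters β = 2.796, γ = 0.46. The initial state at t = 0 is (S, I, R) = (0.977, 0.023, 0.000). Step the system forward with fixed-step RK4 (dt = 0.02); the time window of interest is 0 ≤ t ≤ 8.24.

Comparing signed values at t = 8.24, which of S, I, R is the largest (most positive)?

t=0.000: state=(0.977, 0.023, 0.000)
step 1 (dt=0.02): k1=(-0.063, 0.052, 0.011), k2=(-0.064, 0.053, 0.011), k3=(-0.064, 0.053, 0.011), k4=(-0.066, 0.055, 0.011); state += dt/6·(k1+2k2+2k3+k4)
t=0.020: state=(0.976, 0.024, 0.000)
t=0.040: state=(0.974, 0.025, 0.000)
t=0.060: state=(0.973, 0.026, 0.001)
continuing one RK4 step at a time; state shown every 25 steps (Δt=0.5):
t=0.500: state=(0.921, 0.069, 0.010)
t=1.000: state=(0.780, 0.183, 0.037)
t=1.500: state=(0.533, 0.368, 0.100)
t=2.000: state=(0.284, 0.513, 0.203)
t=2.500: state=(0.135, 0.539, 0.326)
t=3.000: state=(0.065, 0.489, 0.445)
t=3.500: state=(0.035, 0.416, 0.550)
t=4.000: state=(0.020, 0.343, 0.637)
t=4.500: state=(0.013, 0.279, 0.708)
t=5.000: state=(0.009, 0.225, 0.766)
t=5.500: state=(0.007, 0.181, 0.812)
t=6.000: state=(0.006, 0.145, 0.850)
t=6.500: state=(0.005, 0.116, 0.879)
t=7.000: state=(0.004, 0.093, 0.903)
t=7.500: state=(0.004, 0.074, 0.922)
t=8.000: state=(0.003, 0.059, 0.938)
t=8.240: state=(0.003, 0.053, 0.944)
compare at T: S=0.003, I=0.053, R=0.944

largest component: R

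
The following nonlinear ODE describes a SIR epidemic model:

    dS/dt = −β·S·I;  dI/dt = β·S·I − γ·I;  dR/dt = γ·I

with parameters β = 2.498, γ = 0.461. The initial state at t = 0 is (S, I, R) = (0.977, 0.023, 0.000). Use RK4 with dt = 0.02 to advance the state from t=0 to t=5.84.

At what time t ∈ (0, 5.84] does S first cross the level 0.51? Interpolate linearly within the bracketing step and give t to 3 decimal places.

t = 1.761

t=0.000: state=(0.977, 0.023, 0.000)
step 1 (dt=0.02): k1=(-0.056, 0.046, 0.011), k2=(-0.057, 0.046, 0.011), k3=(-0.057, 0.046, 0.011), k4=(-0.058, 0.047, 0.011); state += dt/6·(k1+2k2+2k3+k4)
t=0.020: state=(0.976, 0.024, 0.000)
t=0.040: state=(0.975, 0.025, 0.000)
t=0.060: state=(0.973, 0.026, 0.001)
continuing one RK4 step at a time; state shown every 10 steps (Δt=0.2):
t=0.200: state=(0.963, 0.034, 0.003)
t=0.400: state=(0.944, 0.050, 0.006)
t=0.600: state=(0.915, 0.073, 0.012)
t=0.800: state=(0.876, 0.104, 0.020)
t=1.000: state=(0.824, 0.145, 0.031)
t=1.200: state=(0.757, 0.196, 0.047)
t=1.400: state=(0.676, 0.256, 0.068)
t=1.600: state=(0.586, 0.320, 0.094)
t=1.760: state=(0.510, 0.370, 0.120)
next step: t=1.780: state=(0.501, 0.376, 0.123) — S has crossed 0.51
linear interpolation between t=1.760 (0.51049) and t=1.780 (0.50107) → t≈1.761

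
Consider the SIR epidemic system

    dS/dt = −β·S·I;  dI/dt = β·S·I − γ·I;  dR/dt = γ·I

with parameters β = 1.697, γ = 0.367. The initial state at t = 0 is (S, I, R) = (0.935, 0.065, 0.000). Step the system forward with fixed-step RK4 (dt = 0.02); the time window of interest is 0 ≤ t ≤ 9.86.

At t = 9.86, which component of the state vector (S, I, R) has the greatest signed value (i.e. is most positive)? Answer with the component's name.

largest component: R

t=0.000: state=(0.935, 0.065, 0.000)
step 1 (dt=0.02): k1=(-0.103, 0.079, 0.024), k2=(-0.104, 0.080, 0.024), k3=(-0.104, 0.080, 0.024), k4=(-0.105, 0.081, 0.024); state += dt/6·(k1+2k2+2k3+k4)
t=0.020: state=(0.933, 0.067, 0.000)
t=0.040: state=(0.931, 0.068, 0.001)
t=0.060: state=(0.929, 0.070, 0.001)
continuing one RK4 step at a time; state shown every 25 steps (Δt=0.5):
t=0.500: state=(0.867, 0.117, 0.016)
t=1.000: state=(0.762, 0.194, 0.044)
t=1.500: state=(0.620, 0.291, 0.089)
t=2.000: state=(0.465, 0.384, 0.151)
t=2.500: state=(0.326, 0.446, 0.228)
t=3.000: state=(0.221, 0.467, 0.312)
t=3.500: state=(0.149, 0.454, 0.397)
t=4.000: state=(0.103, 0.420, 0.477)
t=4.500: state=(0.073, 0.376, 0.550)
t=5.000: state=(0.054, 0.330, 0.615)
t=5.500: state=(0.042, 0.286, 0.672)
t=6.000: state=(0.033, 0.246, 0.721)
t=6.500: state=(0.028, 0.210, 0.762)
t=7.000: state=(0.023, 0.179, 0.798)
t=7.500: state=(0.020, 0.151, 0.828)
t=8.000: state=(0.018, 0.128, 0.854)
t=8.500: state=(0.016, 0.108, 0.875)
t=9.000: state=(0.015, 0.091, 0.894)
t=9.500: state=(0.014, 0.077, 0.909)
t=9.860: state=(0.013, 0.068, 0.919)
compare at T: S=0.013, I=0.068, R=0.919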